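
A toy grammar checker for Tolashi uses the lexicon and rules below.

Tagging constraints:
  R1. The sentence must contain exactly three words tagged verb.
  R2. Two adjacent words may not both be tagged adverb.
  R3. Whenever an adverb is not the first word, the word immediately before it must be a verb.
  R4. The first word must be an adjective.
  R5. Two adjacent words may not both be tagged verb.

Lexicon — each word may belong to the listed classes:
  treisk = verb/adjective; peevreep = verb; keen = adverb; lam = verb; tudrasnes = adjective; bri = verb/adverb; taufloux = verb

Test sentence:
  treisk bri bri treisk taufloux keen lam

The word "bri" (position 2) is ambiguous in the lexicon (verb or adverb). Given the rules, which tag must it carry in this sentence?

Candidates per position — 1:treisk {verb,adjective}; 2:bri {verb,adverb}; 3:bri {verb,adverb}; 4:treisk {verb,adjective}; 5:taufloux {verb}; 6:keen {adverb}; 7:lam {verb}.
Word 1 cannot be verb — rule 4 would then fail for every completion. It is adjective.
Word 2 cannot be adverb — rule 3 would then fail for every completion. It is verb.
Word 3 cannot be verb — rule 1 would then fail for every completion. It is adverb.
Word 4 cannot be verb — rule 1 would then fail for every completion. It is adjective.
That leaves exactly one tagging: adjective verb adverb adjective verb adverb verb.
Check: rule 1 ✓; rule 2 ✓; rule 3 ✓; rule 4 ✓; rule 5 ✓.

verb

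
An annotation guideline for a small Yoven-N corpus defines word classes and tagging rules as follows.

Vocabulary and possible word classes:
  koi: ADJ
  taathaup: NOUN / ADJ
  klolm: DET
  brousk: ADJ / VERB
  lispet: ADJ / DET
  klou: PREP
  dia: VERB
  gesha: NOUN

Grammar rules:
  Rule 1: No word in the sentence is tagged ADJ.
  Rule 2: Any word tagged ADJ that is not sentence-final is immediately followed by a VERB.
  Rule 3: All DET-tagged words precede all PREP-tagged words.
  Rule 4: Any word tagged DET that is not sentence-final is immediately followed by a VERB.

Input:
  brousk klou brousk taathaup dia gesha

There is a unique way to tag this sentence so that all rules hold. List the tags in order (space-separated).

Candidates per position — 1:brousk {ADJ,VERB}; 2:klou {PREP}; 3:brousk {ADJ,VERB}; 4:taathaup {NOUN,ADJ}; 5:dia {VERB}; 6:gesha {NOUN}.
At position 1, choosing ADJ makes rule 1 impossible to satisfy; hence VERB.
At position 3, choosing ADJ makes rule 1 impossible to satisfy; hence VERB.
At position 4, choosing ADJ makes rule 1 impossible to satisfy; hence NOUN.
That leaves exactly one tagging: VERB PREP VERB NOUN VERB NOUN.
Verifying each rule — rule 1 holds; rule 2 holds; rule 3 holds; rule 4 holds.

VERB PREP VERB NOUN VERB NOUN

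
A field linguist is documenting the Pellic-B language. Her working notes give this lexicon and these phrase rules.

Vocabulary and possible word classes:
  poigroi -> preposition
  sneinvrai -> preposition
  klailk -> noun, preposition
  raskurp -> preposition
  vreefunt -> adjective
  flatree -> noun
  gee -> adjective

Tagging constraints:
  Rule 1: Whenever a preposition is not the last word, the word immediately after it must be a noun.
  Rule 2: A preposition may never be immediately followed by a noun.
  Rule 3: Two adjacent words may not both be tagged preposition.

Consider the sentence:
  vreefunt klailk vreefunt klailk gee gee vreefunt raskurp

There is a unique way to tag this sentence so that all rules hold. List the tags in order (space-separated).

adjective noun adjective noun adjective adjective adjective preposition

Candidates per position — 1:vreefunt {adjective}; 2:klailk {noun,preposition}; 3:vreefunt {adjective}; 4:klailk {noun,preposition}; 5:gee {adjective}; 6:gee {adjective}; 7:vreefunt {adjective}; 8:raskurp {preposition}.
At position 2, choosing preposition makes rule 1 impossible to satisfy; hence noun.
At position 4, choosing preposition makes rule 1 impossible to satisfy; hence noun.
The unique satisfying tagging is: adjective noun adjective noun adjective adjective adjective preposition.
Checking: rule 1 ✓; rule 2 ✓; rule 3 ✓.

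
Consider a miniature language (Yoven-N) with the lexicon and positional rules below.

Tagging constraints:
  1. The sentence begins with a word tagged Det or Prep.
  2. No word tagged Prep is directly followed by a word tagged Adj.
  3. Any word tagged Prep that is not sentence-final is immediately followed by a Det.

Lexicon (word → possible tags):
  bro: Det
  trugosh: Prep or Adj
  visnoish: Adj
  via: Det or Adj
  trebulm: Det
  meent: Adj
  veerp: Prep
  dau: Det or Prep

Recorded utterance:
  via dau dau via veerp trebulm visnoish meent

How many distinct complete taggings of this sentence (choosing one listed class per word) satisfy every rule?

5

Candidates per position — 1:via {Det,Adj}; 2:dau {Det,Prep}; 3:dau {Det,Prep}; 4:via {Det,Adj}; 5:veerp {Prep}; 6:trebulm {Det}; 7:visnoish {Adj}; 8:meent {Adj}.
There are 16 candidate sequences in total.
The sequences that satisfy every rule: Det Det Det Det Prep Det Adj Adj; Det Det Det Adj Prep Det Adj Adj; Det Det Prep Det Prep Det Adj Adj; Det Prep Det Det Prep Det Adj Adj; Det Prep Det Adj Prep Det Adj Adj.
Count = 5.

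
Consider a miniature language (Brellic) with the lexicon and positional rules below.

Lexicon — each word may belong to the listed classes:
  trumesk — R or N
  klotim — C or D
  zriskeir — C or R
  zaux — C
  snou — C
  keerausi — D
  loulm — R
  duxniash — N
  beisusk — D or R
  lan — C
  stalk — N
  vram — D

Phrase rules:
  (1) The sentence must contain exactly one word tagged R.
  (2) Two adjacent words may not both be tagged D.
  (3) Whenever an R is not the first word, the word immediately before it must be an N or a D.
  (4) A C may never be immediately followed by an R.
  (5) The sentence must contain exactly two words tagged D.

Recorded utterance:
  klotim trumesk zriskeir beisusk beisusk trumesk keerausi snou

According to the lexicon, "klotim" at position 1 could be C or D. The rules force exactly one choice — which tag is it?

Candidates per position — 1:klotim {C,D}; 2:trumesk {R,N}; 3:zriskeir {C,R}; 4:beisusk {D,R}; 5:beisusk {D,R}; 6:trumesk {R,N}; 7:keerausi {D}; 8:snou {C}.
Position 4: tagging it R would leave rule 3 unsatisfiable, so it must be D.
Position 5: tagging it D would leave rule 2 unsatisfiable, so it must be R.
Position 6: tagging it R would leave rule 1 unsatisfiable, so it must be N.
Position 1: tagging it D would leave rule 5 unsatisfiable, so it must be C.
Position 2: tagging it R would leave rule 1 unsatisfiable, so it must be N.
Position 3: tagging it R would leave rule 1 unsatisfiable, so it must be C.
So the tagging must be: C N C D R N D C.
Check: rule 1 ok; rule 2 ok; rule 3 ok; rule 4 ok; rule 5 ok.

C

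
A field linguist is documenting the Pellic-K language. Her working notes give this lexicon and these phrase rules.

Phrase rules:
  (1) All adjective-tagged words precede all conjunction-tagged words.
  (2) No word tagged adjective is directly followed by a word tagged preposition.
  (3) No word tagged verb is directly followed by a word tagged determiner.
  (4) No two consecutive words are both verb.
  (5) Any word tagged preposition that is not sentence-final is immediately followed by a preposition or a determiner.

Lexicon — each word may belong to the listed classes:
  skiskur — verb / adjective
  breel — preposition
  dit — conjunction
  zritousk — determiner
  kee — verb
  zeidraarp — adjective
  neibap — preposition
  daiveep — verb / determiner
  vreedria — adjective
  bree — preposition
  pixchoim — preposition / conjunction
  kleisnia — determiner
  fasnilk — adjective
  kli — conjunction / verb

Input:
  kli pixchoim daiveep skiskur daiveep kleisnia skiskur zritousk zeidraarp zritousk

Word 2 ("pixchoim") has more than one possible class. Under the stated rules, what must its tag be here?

Candidates per position — 1:kli {conjunction,verb}; 2:pixchoim {preposition,conjunction}; 3:daiveep {verb,determiner}; 4:skiskur {verb,adjective}; 5:daiveep {verb,determiner}; 6:kleisnia {determiner}; 7:skiskur {verb,adjective}; 8:zritousk {determiner}; 9:zeidraarp {adjective}; 10:zritousk {determiner}.
Position 1: conjunction is ruled out by rule 1; that leaves verb.
Position 2: conjunction is ruled out by rule 1; that leaves preposition.
Position 3: verb is ruled out by rule 5; that leaves determiner.
Position 4: verb is ruled out by rule 3; that leaves adjective.
Position 5: verb is ruled out by rule 3; that leaves determiner.
Position 7: verb is ruled out by rule 3; that leaves adjective.
The unique satisfying tagging is: verb preposition determiner adjective determiner determiner adjective determiner adjective determiner.
Verifying each rule — rule 1 satisfied; rule 2 satisfied; rule 3 satisfied; rule 4 satisfied; rule 5 satisfied.

preposition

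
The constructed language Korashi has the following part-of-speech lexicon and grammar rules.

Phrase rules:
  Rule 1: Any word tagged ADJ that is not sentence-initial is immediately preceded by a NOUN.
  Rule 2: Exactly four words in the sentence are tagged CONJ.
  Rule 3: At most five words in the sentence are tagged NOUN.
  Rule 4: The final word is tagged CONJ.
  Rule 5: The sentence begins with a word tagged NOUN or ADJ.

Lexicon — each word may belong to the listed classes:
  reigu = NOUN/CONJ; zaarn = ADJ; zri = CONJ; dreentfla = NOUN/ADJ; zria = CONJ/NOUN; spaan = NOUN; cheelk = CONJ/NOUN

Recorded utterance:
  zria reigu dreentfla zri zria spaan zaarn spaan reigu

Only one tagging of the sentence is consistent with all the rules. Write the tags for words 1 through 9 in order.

NOUN CONJ NOUN CONJ CONJ NOUN ADJ NOUN CONJ

Candidates per position — 1:zria {CONJ,NOUN}; 2:reigu {NOUN,CONJ}; 3:dreentfla {NOUN,ADJ}; 4:zri {CONJ}; 5:zria {CONJ,NOUN}; 6:spaan {NOUN}; 7:zaarn {ADJ}; 8:spaan {NOUN}; 9:reigu {NOUN,CONJ}.
Word 1 cannot be CONJ — rule 5 would then fail for every completion. It is NOUN.
Word 2 cannot be NOUN — rule 2 would then fail for every completion. It is CONJ.
Word 3 cannot be ADJ — rule 1 would then fail for every completion. It is NOUN.
Word 5 cannot be NOUN — rule 2 would then fail for every completion. It is CONJ.
Word 9 cannot be NOUN — rule 2 would then fail for every completion. It is CONJ.
That leaves exactly one tagging: NOUN CONJ NOUN CONJ CONJ NOUN ADJ NOUN CONJ.
Rule-by-rule: rule 1 satisfied; rule 2 satisfied; rule 3 satisfied; rule 4 satisfied; rule 5 satisfied.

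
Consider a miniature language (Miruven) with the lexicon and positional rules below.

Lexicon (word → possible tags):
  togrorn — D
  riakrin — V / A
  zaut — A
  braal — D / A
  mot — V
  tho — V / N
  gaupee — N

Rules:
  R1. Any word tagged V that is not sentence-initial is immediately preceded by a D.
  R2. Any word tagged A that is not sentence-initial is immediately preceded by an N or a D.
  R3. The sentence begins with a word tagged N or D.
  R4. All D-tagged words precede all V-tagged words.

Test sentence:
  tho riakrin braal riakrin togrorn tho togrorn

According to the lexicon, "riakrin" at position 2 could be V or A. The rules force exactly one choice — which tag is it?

A

Candidates per position — 1:tho {V,N}; 2:riakrin {V,A}; 3:braal {D,A}; 4:riakrin {V,A}; 5:togrorn {D}; 6:tho {V,N}; 7:togrorn {D}.
Word 1 cannot be V — rule 3 would then fail for every completion. It is N.
Word 2 cannot be V — rule 1 would then fail for every completion. It is A.
Word 3 cannot be A — rule 2 would then fail for every completion. It is D.
Word 4 cannot be V — rule 4 would then fail for every completion. It is A.
Word 6 cannot be V — rule 4 would then fail for every completion. It is N.
The unique satisfying tagging is: N A D A D N D.
Rule-by-rule: rule 1 ✓; rule 2 ✓; rule 3 ✓; rule 4 ✓.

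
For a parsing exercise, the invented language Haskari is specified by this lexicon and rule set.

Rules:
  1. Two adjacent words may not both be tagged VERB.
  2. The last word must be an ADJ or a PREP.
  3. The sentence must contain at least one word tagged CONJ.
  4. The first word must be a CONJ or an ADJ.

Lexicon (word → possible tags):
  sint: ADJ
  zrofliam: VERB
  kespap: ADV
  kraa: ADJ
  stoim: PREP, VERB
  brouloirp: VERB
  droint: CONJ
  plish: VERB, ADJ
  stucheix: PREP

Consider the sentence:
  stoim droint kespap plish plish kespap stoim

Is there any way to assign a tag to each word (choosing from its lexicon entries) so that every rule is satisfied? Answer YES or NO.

Candidates per position — 1:stoim {PREP,VERB}; 2:droint {CONJ}; 3:kespap {ADV}; 4:plish {VERB,ADJ}; 5:plish {VERB,ADJ}; 6:kespap {ADV}; 7:stoim {PREP,VERB}.
Rule 4 cannot be satisfied by any choice of tags from the lexicon.
So there is no consistent tagging.

NO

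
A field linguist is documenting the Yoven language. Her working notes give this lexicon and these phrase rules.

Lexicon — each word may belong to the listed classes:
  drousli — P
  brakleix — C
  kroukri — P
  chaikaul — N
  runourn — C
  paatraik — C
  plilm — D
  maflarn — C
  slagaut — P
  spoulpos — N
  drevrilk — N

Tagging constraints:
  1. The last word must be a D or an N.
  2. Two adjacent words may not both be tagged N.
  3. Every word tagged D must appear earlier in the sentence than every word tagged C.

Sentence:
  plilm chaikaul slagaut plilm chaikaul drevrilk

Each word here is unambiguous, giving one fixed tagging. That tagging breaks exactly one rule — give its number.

2

Fixed tagging: D N P D N N.
Checking each rule: R1 holds, R2 violated, R3 holds.
Only rule 2 fails.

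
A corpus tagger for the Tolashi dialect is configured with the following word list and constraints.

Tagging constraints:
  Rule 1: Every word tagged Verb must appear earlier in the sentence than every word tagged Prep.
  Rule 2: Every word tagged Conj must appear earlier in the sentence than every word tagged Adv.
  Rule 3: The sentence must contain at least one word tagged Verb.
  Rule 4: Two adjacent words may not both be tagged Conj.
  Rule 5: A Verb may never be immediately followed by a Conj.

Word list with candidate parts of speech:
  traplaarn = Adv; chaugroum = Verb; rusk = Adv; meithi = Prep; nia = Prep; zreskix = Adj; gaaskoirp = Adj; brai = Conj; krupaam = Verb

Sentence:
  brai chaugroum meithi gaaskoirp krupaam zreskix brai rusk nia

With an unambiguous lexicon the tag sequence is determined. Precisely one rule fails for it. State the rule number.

Fixed tagging: Conj Verb Prep Adj Verb Adj Conj Adv Prep.
Checking each rule: R1 violated, R2 holds, R3 holds, R4 holds, R5 holds.
Only rule 1 fails.

1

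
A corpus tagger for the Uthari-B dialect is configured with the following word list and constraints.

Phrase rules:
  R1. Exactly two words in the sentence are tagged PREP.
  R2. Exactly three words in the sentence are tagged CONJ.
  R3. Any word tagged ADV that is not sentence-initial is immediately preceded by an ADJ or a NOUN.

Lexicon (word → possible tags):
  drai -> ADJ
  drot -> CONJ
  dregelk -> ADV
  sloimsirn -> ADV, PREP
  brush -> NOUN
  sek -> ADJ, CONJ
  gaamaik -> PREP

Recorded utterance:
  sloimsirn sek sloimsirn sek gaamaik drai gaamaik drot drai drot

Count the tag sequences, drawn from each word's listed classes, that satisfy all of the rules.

Candidates per position — 1:sloimsirn {ADV,PREP}; 2:sek {ADJ,CONJ}; 3:sloimsirn {ADV,PREP}; 4:sek {ADJ,CONJ}; 5:gaamaik {PREP}; 6:drai {ADJ}; 7:gaamaik {PREP}; 8:drot {CONJ}; 9:drai {ADJ}; 10:drot {CONJ}.
There are 16 candidate sequences in total.
The sequences that satisfy every rule: ADV ADJ ADV CONJ PREP ADJ PREP CONJ ADJ CONJ.
Count = 1.

1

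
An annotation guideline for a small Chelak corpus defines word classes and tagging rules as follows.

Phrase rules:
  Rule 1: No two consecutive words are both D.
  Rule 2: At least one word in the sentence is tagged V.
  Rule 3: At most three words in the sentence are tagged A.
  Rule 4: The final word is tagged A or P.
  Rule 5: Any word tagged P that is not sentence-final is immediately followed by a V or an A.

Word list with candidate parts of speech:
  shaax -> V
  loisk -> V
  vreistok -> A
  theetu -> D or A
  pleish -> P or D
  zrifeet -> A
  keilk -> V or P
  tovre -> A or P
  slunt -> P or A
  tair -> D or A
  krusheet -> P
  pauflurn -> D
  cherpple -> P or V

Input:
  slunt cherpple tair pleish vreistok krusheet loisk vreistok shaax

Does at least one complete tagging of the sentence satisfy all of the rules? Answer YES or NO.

NO

Candidates per position — 1:slunt {P,A}; 2:cherpple {P,V}; 3:tair {D,A}; 4:pleish {P,D}; 5:vreistok {A}; 6:krusheet {P}; 7:loisk {V}; 8:vreistok {A}; 9:shaax {V}.
Rule 4 cannot be satisfied by any choice of tags from the lexicon.
So there is no consistent tagging.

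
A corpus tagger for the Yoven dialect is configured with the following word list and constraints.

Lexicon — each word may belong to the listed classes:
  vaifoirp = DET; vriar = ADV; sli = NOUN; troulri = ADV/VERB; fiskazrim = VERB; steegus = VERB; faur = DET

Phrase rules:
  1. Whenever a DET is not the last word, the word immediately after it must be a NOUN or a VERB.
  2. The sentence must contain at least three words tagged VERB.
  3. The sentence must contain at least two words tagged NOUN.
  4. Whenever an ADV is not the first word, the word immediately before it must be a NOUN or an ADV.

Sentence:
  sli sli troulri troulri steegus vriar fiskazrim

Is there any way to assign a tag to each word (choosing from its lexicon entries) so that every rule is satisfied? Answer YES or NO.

NO

Candidates per position — 1:sli {NOUN}; 2:sli {NOUN}; 3:troulri {ADV,VERB}; 4:troulri {ADV,VERB}; 5:steegus {VERB}; 6:vriar {ADV}; 7:fiskazrim {VERB}.
Rule 4 cannot be satisfied by any choice of tags from the lexicon.
So there is no consistent tagging.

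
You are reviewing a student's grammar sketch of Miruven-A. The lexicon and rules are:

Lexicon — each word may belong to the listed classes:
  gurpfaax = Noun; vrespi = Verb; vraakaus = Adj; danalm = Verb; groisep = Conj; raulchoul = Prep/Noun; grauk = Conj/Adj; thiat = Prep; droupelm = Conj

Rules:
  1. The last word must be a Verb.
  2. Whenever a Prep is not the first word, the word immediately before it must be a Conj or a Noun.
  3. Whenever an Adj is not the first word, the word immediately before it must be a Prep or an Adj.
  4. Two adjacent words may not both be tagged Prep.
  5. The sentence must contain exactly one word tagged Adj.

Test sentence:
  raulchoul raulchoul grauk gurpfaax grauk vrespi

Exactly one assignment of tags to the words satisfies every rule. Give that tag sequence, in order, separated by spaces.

Noun Prep Adj Noun Conj Verb

Candidates per position — 1:raulchoul {Prep,Noun}; 2:raulchoul {Prep,Noun}; 3:grauk {Conj,Adj}; 4:gurpfaax {Noun}; 5:grauk {Conj,Adj}; 6:vrespi {Verb}.
Word 5 cannot be Adj — rule 3 would then fail for every completion. It is Conj.
Word 3 cannot be Conj — rule 5 would then fail for every completion. It is Adj.
Word 2 cannot be Noun — rule 3 would then fail for every completion. It is Prep.
Word 1 cannot be Prep — rule 2 would then fail for every completion. It is Noun.
The unique satisfying tagging is: Noun Prep Adj Noun Conj Verb.
Checking: rule 1 satisfied; rule 2 satisfied; rule 3 satisfied; rule 4 satisfied; rule 5 satisfied.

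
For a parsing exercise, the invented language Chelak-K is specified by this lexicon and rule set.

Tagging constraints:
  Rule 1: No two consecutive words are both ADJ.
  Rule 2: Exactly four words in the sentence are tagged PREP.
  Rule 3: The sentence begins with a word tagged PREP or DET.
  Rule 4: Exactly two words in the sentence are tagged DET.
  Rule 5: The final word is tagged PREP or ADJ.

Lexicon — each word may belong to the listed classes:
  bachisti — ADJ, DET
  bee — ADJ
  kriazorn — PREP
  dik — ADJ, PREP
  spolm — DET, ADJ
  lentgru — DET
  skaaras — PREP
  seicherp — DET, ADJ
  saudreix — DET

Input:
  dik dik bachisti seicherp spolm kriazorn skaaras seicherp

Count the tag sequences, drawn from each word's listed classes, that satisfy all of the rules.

3

Candidates per position — 1:dik {ADJ,PREP}; 2:dik {ADJ,PREP}; 3:bachisti {ADJ,DET}; 4:seicherp {DET,ADJ}; 5:spolm {DET,ADJ}; 6:kriazorn {PREP}; 7:skaaras {PREP}; 8:seicherp {DET,ADJ}.
There are 64 candidate sequences in total.
The sequences that satisfy every rule: PREP PREP ADJ DET DET PREP PREP ADJ; PREP PREP DET DET ADJ PREP PREP ADJ; PREP PREP DET ADJ DET PREP PREP ADJ.
Count = 3.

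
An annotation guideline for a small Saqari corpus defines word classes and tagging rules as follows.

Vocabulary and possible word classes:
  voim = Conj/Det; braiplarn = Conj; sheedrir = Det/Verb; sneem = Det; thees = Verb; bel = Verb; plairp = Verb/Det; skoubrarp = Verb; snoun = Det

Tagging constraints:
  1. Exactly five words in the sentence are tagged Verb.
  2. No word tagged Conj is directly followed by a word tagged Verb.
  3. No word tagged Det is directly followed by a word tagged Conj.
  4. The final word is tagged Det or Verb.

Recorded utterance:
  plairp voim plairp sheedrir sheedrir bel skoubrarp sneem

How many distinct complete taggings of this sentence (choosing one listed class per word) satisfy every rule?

Candidates per position — 1:plairp {Verb,Det}; 2:voim {Conj,Det}; 3:plairp {Verb,Det}; 4:sheedrir {Det,Verb}; 5:sheedrir {Det,Verb}; 6:bel {Verb}; 7:skoubrarp {Verb}; 8:sneem {Det}.
There are 32 candidate sequences in total.
The sequences that satisfy every rule: Verb Conj Det Verb Verb Verb Verb Det; Verb Det Verb Det Verb Verb Verb Det; Verb Det Verb Verb Det Verb Verb Det; Verb Det Det Verb Verb Verb Verb Det; Det Det Verb Verb Verb Verb Verb Det.
Count = 5.

5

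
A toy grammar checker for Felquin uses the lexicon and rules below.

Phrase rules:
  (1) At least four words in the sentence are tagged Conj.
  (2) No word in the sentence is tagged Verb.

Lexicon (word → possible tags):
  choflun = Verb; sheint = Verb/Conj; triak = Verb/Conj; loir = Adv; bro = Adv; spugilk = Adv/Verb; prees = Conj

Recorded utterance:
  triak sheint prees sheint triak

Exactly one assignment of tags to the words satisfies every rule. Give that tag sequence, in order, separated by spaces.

Conj Conj Conj Conj Conj

Candidates per position — 1:triak {Verb,Conj}; 2:sheint {Verb,Conj}; 3:prees {Conj}; 4:sheint {Verb,Conj}; 5:triak {Verb,Conj}.
Position 1: tagging it Verb would leave rule 2 unsatisfiable, so it must be Conj.
Position 2: tagging it Verb would leave rule 2 unsatisfiable, so it must be Conj.
Position 4: tagging it Verb would leave rule 2 unsatisfiable, so it must be Conj.
Position 5: tagging it Verb would leave rule 2 unsatisfiable, so it must be Conj.
The unique satisfying tagging is: Conj Conj Conj Conj Conj.
Checking: rule 1 ok; rule 2 ok.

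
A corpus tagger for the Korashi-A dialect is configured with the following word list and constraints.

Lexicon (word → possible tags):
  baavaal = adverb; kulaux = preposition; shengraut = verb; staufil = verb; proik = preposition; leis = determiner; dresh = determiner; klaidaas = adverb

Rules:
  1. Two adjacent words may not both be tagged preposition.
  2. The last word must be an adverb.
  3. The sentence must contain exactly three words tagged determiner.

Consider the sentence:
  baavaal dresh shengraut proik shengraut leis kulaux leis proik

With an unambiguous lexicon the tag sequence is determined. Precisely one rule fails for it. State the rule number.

Fixed tagging: adverb determiner verb preposition verb determiner preposition determiner preposition.
Checking each rule: R1 pass, R2 fail, R3 pass.
Only rule 2 fails.

2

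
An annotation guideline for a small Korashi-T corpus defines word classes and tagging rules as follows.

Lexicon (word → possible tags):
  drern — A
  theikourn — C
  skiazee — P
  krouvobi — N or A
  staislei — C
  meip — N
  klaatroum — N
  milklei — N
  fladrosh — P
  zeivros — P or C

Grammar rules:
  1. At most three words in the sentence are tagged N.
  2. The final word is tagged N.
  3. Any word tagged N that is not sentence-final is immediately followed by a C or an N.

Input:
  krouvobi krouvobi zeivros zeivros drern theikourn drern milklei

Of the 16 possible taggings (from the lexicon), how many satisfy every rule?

8

Candidates per position — 1:krouvobi {N,A}; 2:krouvobi {N,A}; 3:zeivros {P,C}; 4:zeivros {P,C}; 5:drern {A}; 6:theikourn {C}; 7:drern {A}; 8:milklei {N}.
There are 16 candidate sequences in total.
Checking each against the rules leaves 8 sequences.
Count = 8.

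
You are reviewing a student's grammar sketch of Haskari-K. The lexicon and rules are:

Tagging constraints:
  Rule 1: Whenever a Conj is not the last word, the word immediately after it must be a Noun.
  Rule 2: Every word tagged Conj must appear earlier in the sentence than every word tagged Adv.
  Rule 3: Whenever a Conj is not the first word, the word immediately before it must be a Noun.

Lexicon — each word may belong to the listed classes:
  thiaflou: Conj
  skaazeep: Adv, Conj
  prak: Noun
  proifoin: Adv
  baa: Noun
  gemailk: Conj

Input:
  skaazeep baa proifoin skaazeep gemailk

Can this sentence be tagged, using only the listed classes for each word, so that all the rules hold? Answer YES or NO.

NO

Candidates per position — 1:skaazeep {Adv,Conj}; 2:baa {Noun}; 3:proifoin {Adv}; 4:skaazeep {Adv,Conj}; 5:gemailk {Conj}.
Rule 2 cannot be satisfied by any choice of tags from the lexicon.
So there is no consistent tagging.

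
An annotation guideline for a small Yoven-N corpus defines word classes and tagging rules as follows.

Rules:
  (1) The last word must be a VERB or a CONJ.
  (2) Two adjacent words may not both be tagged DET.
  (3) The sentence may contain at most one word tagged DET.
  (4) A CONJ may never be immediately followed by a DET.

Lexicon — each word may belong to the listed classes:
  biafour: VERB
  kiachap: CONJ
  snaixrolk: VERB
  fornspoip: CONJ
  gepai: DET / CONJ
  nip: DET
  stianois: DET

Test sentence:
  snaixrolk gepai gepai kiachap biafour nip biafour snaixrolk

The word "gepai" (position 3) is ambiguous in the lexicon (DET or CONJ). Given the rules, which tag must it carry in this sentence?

Candidates per position — 1:snaixrolk {VERB}; 2:gepai {DET,CONJ}; 3:gepai {DET,CONJ}; 4:kiachap {CONJ}; 5:biafour {VERB}; 6:nip {DET}; 7:biafour {VERB}; 8:snaixrolk {VERB}.
If word 2 were DET, no tagging could satisfy rule 3; so word 2 is CONJ.
If word 3 were DET, no tagging could satisfy rule 3; so word 3 is CONJ.
So the tagging must be: VERB CONJ CONJ CONJ VERB DET VERB VERB.
Rule-by-rule: rule 1 ✓; rule 2 ✓; rule 3 ✓; rule 4 ✓.

CONJ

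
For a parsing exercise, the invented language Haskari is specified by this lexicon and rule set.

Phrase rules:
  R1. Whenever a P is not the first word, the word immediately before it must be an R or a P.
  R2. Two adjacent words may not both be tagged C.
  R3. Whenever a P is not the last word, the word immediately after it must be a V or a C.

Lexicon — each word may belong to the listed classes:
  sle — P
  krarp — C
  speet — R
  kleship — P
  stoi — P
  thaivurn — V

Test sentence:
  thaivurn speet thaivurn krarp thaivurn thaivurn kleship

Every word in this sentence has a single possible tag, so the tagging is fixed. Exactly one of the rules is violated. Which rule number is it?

1

Fixed tagging: V R V C V V P.
Applying the rules: R1 violated, R2 holds, R3 holds.
Only rule 1 fails.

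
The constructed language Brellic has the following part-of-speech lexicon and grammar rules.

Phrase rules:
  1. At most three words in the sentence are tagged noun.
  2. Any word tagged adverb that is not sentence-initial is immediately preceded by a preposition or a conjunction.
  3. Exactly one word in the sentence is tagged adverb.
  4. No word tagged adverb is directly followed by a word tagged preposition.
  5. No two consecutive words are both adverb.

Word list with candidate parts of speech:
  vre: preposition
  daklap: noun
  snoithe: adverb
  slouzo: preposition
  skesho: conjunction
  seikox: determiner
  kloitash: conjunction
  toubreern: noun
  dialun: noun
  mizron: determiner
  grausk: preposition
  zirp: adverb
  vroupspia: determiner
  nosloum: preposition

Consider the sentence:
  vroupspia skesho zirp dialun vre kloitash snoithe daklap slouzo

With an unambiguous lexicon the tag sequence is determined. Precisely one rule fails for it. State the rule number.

Fixed tagging: determiner conjunction adverb noun preposition conjunction adverb noun preposition.
Checking each rule: R1 pass, R2 pass, R3 fail, R4 pass, R5 pass.
Only rule 3 fails.

3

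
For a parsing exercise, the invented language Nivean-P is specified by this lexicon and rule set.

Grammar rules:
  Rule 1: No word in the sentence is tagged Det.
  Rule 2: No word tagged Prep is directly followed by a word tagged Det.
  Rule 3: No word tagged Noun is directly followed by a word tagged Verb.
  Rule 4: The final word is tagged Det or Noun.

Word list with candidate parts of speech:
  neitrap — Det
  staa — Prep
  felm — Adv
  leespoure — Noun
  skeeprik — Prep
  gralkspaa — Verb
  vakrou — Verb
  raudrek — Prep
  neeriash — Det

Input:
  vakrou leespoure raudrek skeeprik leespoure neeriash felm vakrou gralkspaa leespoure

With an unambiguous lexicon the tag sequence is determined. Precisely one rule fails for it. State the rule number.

Fixed tagging: Verb Noun Prep Prep Noun Det Adv Verb Verb Noun.
Rule check: R1 ✗, R2 ✓, R3 ✓, R4 ✓.
Only rule 1 fails.

1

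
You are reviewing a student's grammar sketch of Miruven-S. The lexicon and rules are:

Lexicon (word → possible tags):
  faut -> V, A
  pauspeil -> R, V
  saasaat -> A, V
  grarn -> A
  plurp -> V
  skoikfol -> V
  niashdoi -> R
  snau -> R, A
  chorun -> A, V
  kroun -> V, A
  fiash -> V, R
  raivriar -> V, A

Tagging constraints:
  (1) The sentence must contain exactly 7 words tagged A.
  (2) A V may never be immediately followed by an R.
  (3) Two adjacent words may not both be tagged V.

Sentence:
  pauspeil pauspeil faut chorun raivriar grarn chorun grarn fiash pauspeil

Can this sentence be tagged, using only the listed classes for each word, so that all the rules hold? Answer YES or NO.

Candidates per position — 1:pauspeil {R,V}; 2:pauspeil {R,V}; 3:faut {V,A}; 4:chorun {A,V}; 5:raivriar {V,A}; 6:grarn {A}; 7:chorun {A,V}; 8:grarn {A}; 9:fiash {V,R}; 10:pauspeil {R,V}.
Rule 1 cannot be satisfied by any choice of tags from the lexicon.
So there is no consistent tagging.

NO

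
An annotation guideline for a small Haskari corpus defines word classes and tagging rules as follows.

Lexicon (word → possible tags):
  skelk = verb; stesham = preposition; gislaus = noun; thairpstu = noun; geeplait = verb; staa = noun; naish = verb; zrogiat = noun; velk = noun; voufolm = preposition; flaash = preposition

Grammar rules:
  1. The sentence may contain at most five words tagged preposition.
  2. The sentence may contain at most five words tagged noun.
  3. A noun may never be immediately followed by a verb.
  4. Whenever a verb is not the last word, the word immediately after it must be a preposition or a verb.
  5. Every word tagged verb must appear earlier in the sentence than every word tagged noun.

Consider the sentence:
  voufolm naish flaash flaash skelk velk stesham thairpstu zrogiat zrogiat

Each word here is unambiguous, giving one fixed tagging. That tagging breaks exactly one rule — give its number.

Fixed tagging: preposition verb preposition preposition verb noun preposition noun noun noun.
Rule check: R1 ok, R2 ok, R3 ok, R4 fails, R5 ok.
Only rule 4 fails.

4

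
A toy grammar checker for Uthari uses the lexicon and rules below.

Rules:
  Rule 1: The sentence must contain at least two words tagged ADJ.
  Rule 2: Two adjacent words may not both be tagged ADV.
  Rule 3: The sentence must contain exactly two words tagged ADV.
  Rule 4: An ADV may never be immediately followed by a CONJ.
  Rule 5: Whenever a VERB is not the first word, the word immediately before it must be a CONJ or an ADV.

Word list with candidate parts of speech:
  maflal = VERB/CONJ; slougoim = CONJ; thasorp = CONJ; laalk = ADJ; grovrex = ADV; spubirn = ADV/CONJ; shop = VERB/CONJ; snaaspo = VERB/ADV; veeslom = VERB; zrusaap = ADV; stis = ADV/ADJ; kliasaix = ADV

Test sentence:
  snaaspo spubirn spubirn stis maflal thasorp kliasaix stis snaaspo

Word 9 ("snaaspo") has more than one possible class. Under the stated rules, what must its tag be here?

Candidates per position — 1:snaaspo {VERB,ADV}; 2:spubirn {ADV,CONJ}; 3:spubirn {ADV,CONJ}; 4:stis {ADV,ADJ}; 5:maflal {VERB,CONJ}; 6:thasorp {CONJ}; 7:kliasaix {ADV}; 8:stis {ADV,ADJ}; 9:snaaspo {VERB,ADV}.
If word 4 were ADV, no tagging could satisfy rule 1; so word 4 is ADJ.
If word 5 were VERB, no tagging could satisfy rule 5; so word 5 is CONJ.
If word 8 were ADV, no tagging could satisfy rule 1; so word 8 is ADJ.
If word 9 were VERB, no tagging could satisfy rule 5; so word 9 is ADV.
If word 1 were ADV, no tagging could satisfy rule 3; so word 1 is VERB.
If word 2 were ADV, no tagging could satisfy rule 3; so word 2 is CONJ.
If word 3 were ADV, no tagging could satisfy rule 3; so word 3 is CONJ.
The unique satisfying tagging is: VERB CONJ CONJ ADJ CONJ CONJ ADV ADJ ADV.
Verifying each rule — rule 1 satisfied; rule 2 satisfied; rule 3 satisfied; rule 4 satisfied; rule 5 satisfied.

ADV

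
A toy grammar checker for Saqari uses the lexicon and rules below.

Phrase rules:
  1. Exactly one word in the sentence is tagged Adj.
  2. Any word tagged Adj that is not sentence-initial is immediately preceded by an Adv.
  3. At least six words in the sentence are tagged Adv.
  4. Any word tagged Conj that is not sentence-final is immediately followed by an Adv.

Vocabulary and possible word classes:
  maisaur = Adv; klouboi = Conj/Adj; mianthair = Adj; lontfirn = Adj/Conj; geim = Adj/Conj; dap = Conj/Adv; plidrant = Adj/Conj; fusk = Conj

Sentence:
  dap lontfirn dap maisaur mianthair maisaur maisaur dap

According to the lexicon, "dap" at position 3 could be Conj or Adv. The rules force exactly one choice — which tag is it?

Adv

Candidates per position — 1:dap {Conj,Adv}; 2:lontfirn {Adj,Conj}; 3:dap {Conj,Adv}; 4:maisaur {Adv}; 5:mianthair {Adj}; 6:maisaur {Adv}; 7:maisaur {Adv}; 8:dap {Conj,Adv}.
Word 1 cannot be Conj — rule 3 would then fail for every completion. It is Adv.
Word 2 cannot be Adj — rule 1 would then fail for every completion. It is Conj.
Word 3 cannot be Conj — rule 3 would then fail for every completion. It is Adv.
Word 8 cannot be Conj — rule 3 would then fail for every completion. It is Adv.
The only consistent sequence is: Adv Conj Adv Adv Adj Adv Adv Adv.
Check: rule 1 ok; rule 2 ok; rule 3 ok; rule 4 ok.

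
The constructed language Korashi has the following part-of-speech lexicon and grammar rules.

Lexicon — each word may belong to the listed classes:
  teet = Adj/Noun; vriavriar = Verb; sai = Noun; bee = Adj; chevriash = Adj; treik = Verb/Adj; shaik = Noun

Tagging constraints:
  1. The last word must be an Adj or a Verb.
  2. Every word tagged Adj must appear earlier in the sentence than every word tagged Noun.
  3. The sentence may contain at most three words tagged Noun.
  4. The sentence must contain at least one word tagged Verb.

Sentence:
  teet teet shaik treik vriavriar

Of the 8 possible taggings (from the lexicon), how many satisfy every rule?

3

Candidates per position — 1:teet {Adj,Noun}; 2:teet {Adj,Noun}; 3:shaik {Noun}; 4:treik {Verb,Adj}; 5:vriavriar {Verb}.
There are 8 candidate sequences in total.
The sequences that satisfy every rule: Adj Adj Noun Verb Verb; Adj Noun Noun Verb Verb; Noun Noun Noun Verb Verb.
Count = 3.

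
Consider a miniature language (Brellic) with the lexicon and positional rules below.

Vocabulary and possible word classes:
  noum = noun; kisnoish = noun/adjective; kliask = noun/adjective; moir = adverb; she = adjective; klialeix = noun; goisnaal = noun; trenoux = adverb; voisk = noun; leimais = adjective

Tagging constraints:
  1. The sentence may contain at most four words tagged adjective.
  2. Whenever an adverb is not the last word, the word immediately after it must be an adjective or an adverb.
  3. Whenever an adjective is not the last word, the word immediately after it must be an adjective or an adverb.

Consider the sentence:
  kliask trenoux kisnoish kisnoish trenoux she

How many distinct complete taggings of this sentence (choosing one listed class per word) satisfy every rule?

Candidates per position — 1:kliask {noun,adjective}; 2:trenoux {adverb}; 3:kisnoish {noun,adjective}; 4:kisnoish {noun,adjective}; 5:trenoux {adverb}; 6:she {adjective}.
There are 8 candidate sequences in total.
The sequences that satisfy every rule: noun adverb adjective adjective adverb adjective; adjective adverb adjective adjective adverb adjective.
Count = 2.

2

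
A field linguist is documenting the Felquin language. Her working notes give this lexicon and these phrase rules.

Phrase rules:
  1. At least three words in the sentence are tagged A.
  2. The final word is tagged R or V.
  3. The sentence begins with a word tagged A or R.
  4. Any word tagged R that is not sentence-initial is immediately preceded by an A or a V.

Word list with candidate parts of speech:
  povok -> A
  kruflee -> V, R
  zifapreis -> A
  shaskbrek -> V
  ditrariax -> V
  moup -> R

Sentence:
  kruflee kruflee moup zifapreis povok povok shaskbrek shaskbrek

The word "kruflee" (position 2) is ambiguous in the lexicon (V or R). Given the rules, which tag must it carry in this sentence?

V

Candidates per position — 1:kruflee {V,R}; 2:kruflee {V,R}; 3:moup {R}; 4:zifapreis {A}; 5:povok {A}; 6:povok {A}; 7:shaskbrek {V}; 8:shaskbrek {V}.
At position 1, choosing V makes rule 3 impossible to satisfy; hence R.
At position 2, choosing R makes rule 4 impossible to satisfy; hence V.
So the tagging must be: R V R A A A V V.
Check: rule 1 ok; rule 2 ok; rule 3 ok; rule 4 ok.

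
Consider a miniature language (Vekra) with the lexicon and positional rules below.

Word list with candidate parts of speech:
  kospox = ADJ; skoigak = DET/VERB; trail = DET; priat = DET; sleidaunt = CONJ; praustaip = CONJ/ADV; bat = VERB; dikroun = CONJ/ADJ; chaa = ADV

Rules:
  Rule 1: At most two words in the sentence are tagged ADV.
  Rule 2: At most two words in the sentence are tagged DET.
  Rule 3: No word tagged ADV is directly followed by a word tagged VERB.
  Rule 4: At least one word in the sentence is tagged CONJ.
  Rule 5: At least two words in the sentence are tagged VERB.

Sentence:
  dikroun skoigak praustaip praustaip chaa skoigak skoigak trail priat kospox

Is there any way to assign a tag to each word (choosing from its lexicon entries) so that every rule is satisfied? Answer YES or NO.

Candidates per position — 1:dikroun {CONJ,ADJ}; 2:skoigak {DET,VERB}; 3:praustaip {CONJ,ADV}; 4:praustaip {CONJ,ADV}; 5:chaa {ADV}; 6:skoigak {DET,VERB}; 7:skoigak {DET,VERB}; 8:trail {DET}; 9:priat {DET}; 10:kospox {ADJ}.
Every candidate sequence violates at least one rule; no consistent tagging exists.

NO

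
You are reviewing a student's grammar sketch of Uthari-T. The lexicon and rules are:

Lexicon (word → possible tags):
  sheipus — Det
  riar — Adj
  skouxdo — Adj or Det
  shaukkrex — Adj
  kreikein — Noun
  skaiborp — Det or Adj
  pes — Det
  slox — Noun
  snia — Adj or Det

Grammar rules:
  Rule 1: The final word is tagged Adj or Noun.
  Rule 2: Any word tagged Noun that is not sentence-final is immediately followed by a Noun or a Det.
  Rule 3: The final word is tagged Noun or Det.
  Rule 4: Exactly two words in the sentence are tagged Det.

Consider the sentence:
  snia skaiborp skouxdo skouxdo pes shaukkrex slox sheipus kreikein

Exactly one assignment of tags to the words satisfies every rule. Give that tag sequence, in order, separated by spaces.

Adj Adj Adj Adj Det Adj Noun Det Noun

Candidates per position — 1:snia {Adj,Det}; 2:skaiborp {Det,Adj}; 3:skouxdo {Adj,Det}; 4:skouxdo {Adj,Det}; 5:pes {Det}; 6:shaukkrex {Adj}; 7:slox {Noun}; 8:sheipus {Det}; 9:kreikein {Noun}.
Word 1 cannot be Det — rule 4 would then fail for every completion. It is Adj.
Word 2 cannot be Det — rule 4 would then fail for every completion. It is Adj.
Word 3 cannot be Det — rule 4 would then fail for every completion. It is Adj.
Word 4 cannot be Det — rule 4 would then fail for every completion. It is Adj.
The unique satisfying tagging is: Adj Adj Adj Adj Det Adj Noun Det Noun.
Rule-by-rule: rule 1 ok; rule 2 ok; rule 3 ok; rule 4 ok.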